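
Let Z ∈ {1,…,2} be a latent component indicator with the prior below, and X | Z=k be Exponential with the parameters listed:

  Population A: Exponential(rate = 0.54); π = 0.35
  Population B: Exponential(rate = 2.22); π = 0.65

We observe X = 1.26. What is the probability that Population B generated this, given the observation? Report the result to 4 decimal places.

0.4790

Posterior ∝ prior × likelihood, so P(k | x) ∝ P(Z=k) f_k(x); normalise over all components.
Exponential densities:
  f_A = 0.54·e^(−0.54·1.26) = 0.54·e^(−0.6804) = 0.273464
  f_B = 2.22·e^(−2.22·1.26) = 2.22·e^(−2.7972) = 0.135377
Multiply by the mixture weights:
  P(Z=A)·f_A = 0.35 × 0.273464 = 0.0957123
  P(Z=B)·f_B = 0.65 × 0.135377 = 0.087995
Denominator: 0.0957123 + 0.087995 = 0.183707
P(Population B | x) ≈ 0.4790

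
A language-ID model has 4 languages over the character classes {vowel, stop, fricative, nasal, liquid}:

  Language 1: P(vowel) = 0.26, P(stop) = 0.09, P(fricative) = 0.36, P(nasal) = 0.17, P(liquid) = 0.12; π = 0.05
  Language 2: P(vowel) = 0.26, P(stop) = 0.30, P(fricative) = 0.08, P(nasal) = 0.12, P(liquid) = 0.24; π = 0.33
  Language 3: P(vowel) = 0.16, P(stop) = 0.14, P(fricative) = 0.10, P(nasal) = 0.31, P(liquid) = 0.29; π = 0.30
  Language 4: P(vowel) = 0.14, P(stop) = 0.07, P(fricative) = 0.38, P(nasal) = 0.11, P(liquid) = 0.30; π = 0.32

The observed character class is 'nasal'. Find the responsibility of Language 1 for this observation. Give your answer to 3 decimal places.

0.048

Apply Bayes' rule: the posterior for each component is proportional to its prior times its likelihood at x.
Categorical probabilities:
  f_1 = P(nasal | comp) = 0.17
  f_2 = P(nasal | comp) = 0.12
  f_3 = P(nasal | comp) = 0.31
  f_4 = P(nasal | comp) = 0.11
Multiply by the mixture weights:
  w_1·f_1 = 0.05 × 0.17 = 0.0085
  w_2·f_2 = 0.33 × 0.12 = 0.0396
  w_3·f_3 = 0.30 × 0.31 = 0.093
  w_4·f_4 = 0.32 × 0.11 = 0.0352
Evidence: 0.0085 + 0.0396 + 0.093 + 0.0352 = 0.1763
So the posterior for Language 1 is 0.0085 / 0.1763 ≈ 0.048.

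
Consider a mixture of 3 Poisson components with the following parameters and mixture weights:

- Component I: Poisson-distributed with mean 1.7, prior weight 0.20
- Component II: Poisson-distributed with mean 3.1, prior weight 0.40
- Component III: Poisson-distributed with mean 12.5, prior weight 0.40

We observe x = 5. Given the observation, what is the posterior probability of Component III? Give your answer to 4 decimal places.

By Bayes' theorem, P(k | x) = π_k f_k(x) / Σ_j π_j f_j(x).
Evaluate each component's likelihood at the observed value:
  L_I = e^(−1.7)·1.7^5/5! = 0.0216154
  L_II = e^(−3.1)·3.1^5/5! = 0.107477
  L_III = e^(−12.5)·12.5^5/5! = 0.00947737
Weight by the priors:
  π_I·L_I = 0.20 × 0.0216154 = 0.00432307
  π_II·L_II = 0.40 × 0.107477 = 0.0429907
  π_III·L_III = 0.40 × 0.00947737 = 0.00379095
Evidence: 0.00432307 + 0.0429907 + 0.00379095 = 0.0511047
P(Component III | 5) ≈ 0.0742

0.0742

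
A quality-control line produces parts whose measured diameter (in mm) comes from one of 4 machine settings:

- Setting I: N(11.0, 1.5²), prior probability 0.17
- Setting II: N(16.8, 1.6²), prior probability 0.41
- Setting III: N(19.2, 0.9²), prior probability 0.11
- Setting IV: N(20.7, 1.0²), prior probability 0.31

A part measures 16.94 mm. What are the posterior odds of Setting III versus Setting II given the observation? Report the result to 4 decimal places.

The posterior odds equal the prior odds times the likelihood ratio: (π_i/π_j)·(f_i(x)/f_j(x)).
Component likelihoods at x = 16.94 mm:
  f_I = (1/(1.5·√(2π)))·exp(−(16.94−11.0)²/(2·1.5²)) = 0.265962·exp(-7.84080) = 0.000104617
  f_II = (1/(1.6·√(2π)))·exp(−(16.94−16.8)²/(2·1.6²)) = 0.249339·exp(-0.00383) = 0.248386
  f_III = (1/(0.9·√(2π)))·exp(−(16.94−19.2)²/(2·0.9²)) = 0.443269·exp(-3.15284) = 0.0189412
  f_IV = (1/(1.0·√(2π)))·exp(−(16.94−20.7)²/(2·1.0²)) = 0.398942·exp(-7.06880) = 0.000339601
Posterior odds = (π_III·f_III) / (π_II·f_II) = (0.11·0.0189412) / (0.41·0.248386) = 0.00208353 / 0.101838 ≈ 0.0205

0.0205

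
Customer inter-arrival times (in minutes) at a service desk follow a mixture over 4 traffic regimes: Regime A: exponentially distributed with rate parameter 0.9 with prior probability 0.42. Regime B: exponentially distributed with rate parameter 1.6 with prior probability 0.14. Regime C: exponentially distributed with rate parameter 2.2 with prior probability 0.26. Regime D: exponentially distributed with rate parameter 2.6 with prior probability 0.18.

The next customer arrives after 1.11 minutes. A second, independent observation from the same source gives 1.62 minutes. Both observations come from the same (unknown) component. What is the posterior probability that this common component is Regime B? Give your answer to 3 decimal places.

By Bayes' theorem, P(k | x) = P(Z=k) f_k(x) / Σ_j P(Z=j) f_j(x).
Since both observations come from the same component, the likelihood for component k is f_k(x₁)·f_k(x₂).
  L_A = [0.9·e^(−0.9·1.11) = 0.9·e^(−0.9990) = 0.331423] × [0.209431] = 0.0694102
  L_B = [1.6·e^(−1.6·1.11) = 1.6·e^(−1.7760) = 0.270902] × [0.119792] = 0.032452
  L_C = [2.2·e^(−2.2·1.11) = 2.2·e^(−2.4420) = 0.191371] × [0.0623157] = 0.0119254
  L_D = [2.6·e^(−2.6·1.11) = 2.6·e^(−2.8860) = 0.145077] × [0.0385234] = 0.00558888
Unnormalised posteriors:
  P(Z=A)·L_A = 0.42 × 0.0694102 = 0.0291523
  P(Z=B)·L_B = 0.14 × 0.032452 = 0.00454328
  P(Z=C)·L_C = 0.26 × 0.0119254 = 0.0031006
  P(Z=D)·L_D = 0.18 × 0.00558888 = 0.001006
Sum: 0.0291523 + 0.00454328 + 0.0031006 + 0.001006 = 0.0378022
P(Regime B | x₁,x₂) = 0.00454328 / 0.0378022 ≈ 0.120

0.120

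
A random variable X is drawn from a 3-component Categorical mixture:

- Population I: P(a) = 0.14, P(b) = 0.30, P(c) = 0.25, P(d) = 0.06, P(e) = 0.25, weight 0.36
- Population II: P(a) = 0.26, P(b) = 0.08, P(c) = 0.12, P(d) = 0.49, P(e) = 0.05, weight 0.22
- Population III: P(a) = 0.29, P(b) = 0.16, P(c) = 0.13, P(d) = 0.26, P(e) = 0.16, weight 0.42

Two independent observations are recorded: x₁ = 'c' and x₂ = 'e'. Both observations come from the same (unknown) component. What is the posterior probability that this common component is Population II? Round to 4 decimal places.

Apply Bayes' rule: the posterior for each component is proportional to its prior times its likelihood at x.
Since both observations come from the same component, the likelihood for component k is f_k(x₁)·f_k(x₂).
  L_I = [0.25] × [0.25] = 0.0625
  L_II = [0.12] × [0.05] = 0.006
  L_III = [0.13] × [0.16] = 0.0208
Prior × likelihood for each component:
  P(Z=I)·L_I = 0.36 × 0.0625 = 0.0225
  P(Z=II)·L_II = 0.22 × 0.006 = 0.00132
  P(Z=III)·L_III = 0.42 × 0.0208 = 0.008736
Marginal: 0.0225 + 0.00132 + 0.008736 = 0.032556
So the posterior for Population II is 0.00132 / 0.032556 ≈ 0.0405.

0.0405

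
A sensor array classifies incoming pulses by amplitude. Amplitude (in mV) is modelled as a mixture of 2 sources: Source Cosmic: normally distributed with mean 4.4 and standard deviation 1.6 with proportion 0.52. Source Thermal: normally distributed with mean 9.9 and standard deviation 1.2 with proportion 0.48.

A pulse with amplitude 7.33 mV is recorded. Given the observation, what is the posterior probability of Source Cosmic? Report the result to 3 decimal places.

By Bayes' theorem, P(k | x) = π_k f_k(x) / Σ_j π_j f_j(x).
Component likelihoods at x = 7.33 mV:
  f_Cosmic = 0.0466221
  f_Thermal = 0.033553
Unnormalised posteriors:
  π_Cosmic·f_Cosmic = 0.52 × 0.0466221 = 0.0242435
  π_Thermal·f_Thermal = 0.48 × 0.033553 = 0.0161055
Sum: 0.0242435 + 0.0161055 = 0.0403489
So the posterior for Source Cosmic is 0.0242435 / 0.0403489 ≈ 0.601.

0.601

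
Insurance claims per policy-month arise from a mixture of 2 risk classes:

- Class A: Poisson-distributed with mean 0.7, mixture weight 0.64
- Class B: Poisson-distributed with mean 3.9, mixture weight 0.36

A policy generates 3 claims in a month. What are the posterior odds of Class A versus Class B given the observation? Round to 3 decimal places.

The posterior odds equal the prior odds times the likelihood ratio: (P(Z=i)/P(Z=j))·(f_i(x)/f_j(x)).
Component likelihoods at x = 3 claims:
  p_A = 0.0283881
  p_B = 0.200122
Posterior odds = (P(Z=A)·p_A) / (P(Z=B)·p_B) = (0.64·0.0283881) / (0.36·0.200122) = 0.0181684 / 0.0720438 ≈ 0.252

0.252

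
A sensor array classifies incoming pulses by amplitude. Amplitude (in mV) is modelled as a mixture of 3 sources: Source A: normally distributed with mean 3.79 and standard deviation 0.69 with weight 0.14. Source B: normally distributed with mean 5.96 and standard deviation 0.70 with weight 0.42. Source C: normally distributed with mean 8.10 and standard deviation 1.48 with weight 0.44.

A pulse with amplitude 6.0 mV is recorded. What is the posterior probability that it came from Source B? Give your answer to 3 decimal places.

P(component k | x) = w_k·f_k(x) / marginal(x), where marginal(x) = Σ_j w_j·f_j(x).
Evaluate each component's likelihood at the observed value:
  p_A = 0.00342329
  p_B = 0.568988
  p_C = 0.0985052
Multiply by the mixture weights:
  w_A·p_A = 0.14 × 0.00342329 = 0.00047926
  w_B·p_B = 0.42 × 0.568988 = 0.238975
  w_C·p_C = 0.44 × 0.0985052 = 0.0433423
Normaliser: 0.00047926 + 0.238975 + 0.0433423 = 0.282796
So the posterior for Source B is 0.238975 / 0.282796 ≈ 0.845.

0.845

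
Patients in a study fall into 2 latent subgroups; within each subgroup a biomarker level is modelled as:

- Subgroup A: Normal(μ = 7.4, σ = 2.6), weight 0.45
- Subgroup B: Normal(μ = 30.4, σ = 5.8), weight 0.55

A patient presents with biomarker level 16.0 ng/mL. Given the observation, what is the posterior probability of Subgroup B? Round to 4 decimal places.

Posterior ∝ prior × likelihood, so P(k | x) ∝ w_k f_k(x); normalise over all components.
Normal densities:
  p_A = (1/(2.6·√(2π)))·exp(−(16.0−7.4)²/(2·2.6²)) = 0.153439·exp(-5.47041) = 0.000645901
  p_B = (1/(5.8·√(2π)))·exp(−(16.0−30.4)²/(2·5.8²)) = 0.068783·exp(-3.08205) = 0.00315476
Weight by the priors:
  w_A·p_A = 0.45 × 0.000645901 = 0.000290655
  w_B·p_B = 0.55 × 0.00315476 = 0.00173512
Normaliser: 0.000290655 + 0.00173512 = 0.00202578
So the posterior for Subgroup B is 0.00173512 / 0.00202578 ≈ 0.8565.

0.8565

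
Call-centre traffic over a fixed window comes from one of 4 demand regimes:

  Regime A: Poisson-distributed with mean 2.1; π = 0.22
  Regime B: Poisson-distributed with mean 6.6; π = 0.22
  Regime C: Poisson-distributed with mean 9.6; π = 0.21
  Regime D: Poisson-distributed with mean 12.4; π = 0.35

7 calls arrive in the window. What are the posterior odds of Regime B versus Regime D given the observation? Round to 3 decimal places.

2.513

The posterior odds equal the prior odds times the likelihood ratio: (P(Z=i)/P(Z=j))·(f_i(x)/f_j(x)).
Poisson probabilities:
  f_A = e^(−2.1)·2.1^7/7! = 0.00437609
  f_B = e^(−6.6)·6.6^7/7! = 0.147243
  f_C = e^(−9.6)·9.6^7/7! = 0.100981
  f_D = e^(−12.4)·12.4^7/7! = 0.0368358
Posterior odds = (P(Z=B)·f_B) / (P(Z=D)·f_D) = (0.22·0.147243) / (0.35·0.0368358) = 0.0323934 / 0.0128925 ≈ 2.513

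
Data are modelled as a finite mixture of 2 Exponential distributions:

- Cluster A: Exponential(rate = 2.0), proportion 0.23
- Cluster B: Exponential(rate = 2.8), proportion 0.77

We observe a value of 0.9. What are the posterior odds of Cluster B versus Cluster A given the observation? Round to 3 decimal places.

Posterior odds = (w_i f_i(x)) / (w_j f_j(x)); the normalising sum cancels.
Exponential densities:
  p_A = 2.0·e^(−2.0·0.9) = 2.0·e^(−1.8000) = 0.330598
  p_B = 2.8·e^(−2.8·0.9) = 2.8·e^(−2.5200) = 0.225287
Odds = (0.77/0.23) × (0.225287/0.330598) = 3.34783 × 0.681453 ≈ 2.281

2.281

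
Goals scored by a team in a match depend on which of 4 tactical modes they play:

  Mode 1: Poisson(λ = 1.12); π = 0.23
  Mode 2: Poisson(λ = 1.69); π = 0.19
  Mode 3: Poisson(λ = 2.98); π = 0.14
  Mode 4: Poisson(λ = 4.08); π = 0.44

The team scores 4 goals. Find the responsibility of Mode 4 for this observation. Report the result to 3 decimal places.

P(component k | x) = w_k·f_k(x) / marginal(x), where marginal(x) = Σ_j w_j·f_j(x).
Component likelihoods at x = 4 goals:
  L_1 = e^(−1.12)·1.12^4/4! = 0.021392
  L_2 = e^(−1.69)·1.69^4/4! = 0.0627159
  L_3 = e^(−2.98)·2.98^4/4! = 0.1669
  L_4 = e^(−4.08)·4.08^4/4! = 0.195213
Prior × likelihood for each component:
  w_1·L_1 = 0.23 × 0.021392 = 0.00492016
  w_2·L_2 = 0.19 × 0.0627159 = 0.011916
  w_3·L_3 = 0.14 × 0.1669 = 0.023366
  w_4·L_4 = 0.44 × 0.195213 = 0.0858936
Normaliser: 0.00492016 + 0.011916 + 0.023366 + 0.0858936 = 0.126096
P(Mode 4 | x) = 0.0858936 / 0.126096 ≈ 0.681

0.681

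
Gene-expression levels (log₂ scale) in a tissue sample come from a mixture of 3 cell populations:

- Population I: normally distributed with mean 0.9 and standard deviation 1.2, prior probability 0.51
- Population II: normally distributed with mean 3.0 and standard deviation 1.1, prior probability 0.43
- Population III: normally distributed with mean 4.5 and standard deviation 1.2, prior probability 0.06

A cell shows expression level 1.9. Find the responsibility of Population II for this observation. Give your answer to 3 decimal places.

0.437

By Bayes' theorem, P(k | x) = π_k f_k(x) / Σ_j π_j f_j(x).
Evaluate each component's likelihood at the observed value:
  p_I = 0.234927
  p_II = 0.219973
  p_III = 0.0317939
Multiply by the mixture weights:
  π_I·p_I = 0.51 × 0.234927 = 0.119813
  π_II·p_II = 0.43 × 0.219973 = 0.0945886
  π_III·p_III = 0.06 × 0.0317939 = 0.00190763
Normaliser: 0.119813 + 0.0945886 + 0.00190763 = 0.216309
P(Population II | x) = 0.0945886 / 0.216309 ≈ 0.437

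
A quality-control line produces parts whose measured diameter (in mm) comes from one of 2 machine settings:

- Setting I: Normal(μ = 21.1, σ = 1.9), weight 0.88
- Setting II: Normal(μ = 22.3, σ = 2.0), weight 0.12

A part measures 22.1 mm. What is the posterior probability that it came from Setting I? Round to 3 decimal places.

0.871

Posterior ∝ prior × likelihood, so P(k | x) ∝ P(Z=k) f_k(x); normalise over all components.
Normal densities:
  f_I = 0.182812
  f_II = 0.198476
Multiply by the mixture weights:
  P(Z=I)·f_I = 0.88 × 0.182812 = 0.160875
  P(Z=II)·f_II = 0.12 × 0.198476 = 0.0238172
Sum: 0.160875 + 0.0238172 = 0.184692
So the posterior for Setting I is 0.160875 / 0.184692 ≈ 0.871.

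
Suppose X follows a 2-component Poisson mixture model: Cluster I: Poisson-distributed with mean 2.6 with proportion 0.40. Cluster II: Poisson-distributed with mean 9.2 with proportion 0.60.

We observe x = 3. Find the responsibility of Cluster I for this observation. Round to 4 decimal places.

By Bayes' theorem, P(k | x) = π_k f_k(x) / Σ_j π_j f_j(x).
Evaluate each component's likelihood at the observed value:
  L_I = e^(−2.6)·2.6^3/3! = 0.217572
  L_II = e^(−9.2)·9.2^3/3! = 0.013113
Unnormalised posteriors:
  π_I·L_I = 0.40 × 0.217572 = 0.0870288
  π_II·L_II = 0.60 × 0.013113 = 0.00786782
Denominator: 0.0870288 + 0.00786782 = 0.0948966
Responsibility of Cluster I: 0.0870288 / 0.0948966 ≈ 0.9171

0.9171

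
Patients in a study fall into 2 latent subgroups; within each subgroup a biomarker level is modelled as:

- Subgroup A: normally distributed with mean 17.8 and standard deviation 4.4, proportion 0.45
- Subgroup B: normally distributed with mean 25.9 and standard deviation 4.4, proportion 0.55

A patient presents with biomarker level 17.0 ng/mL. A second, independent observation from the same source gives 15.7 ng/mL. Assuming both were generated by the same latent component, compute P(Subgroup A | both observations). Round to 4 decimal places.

Apply Bayes' rule: the posterior for each component is proportional to its prior times its likelihood at x.
Since both observations come from the same component, the likelihood for component k is f_k(x₁)·f_k(x₂).
  p_A = [(1/(4.4·√(2π)))·exp(−(17.0−17.8)²/(2·4.4²)) = 0.090669·exp(-0.01653) = 0.0891824] × [0.0809084] = 0.0072156
  p_B = [(1/(4.4·√(2π)))·exp(−(17.0−25.9)²/(2·4.4²)) = 0.090669·exp(-2.04571) = 0.0117224] × [0.00617327] = 7.23654e-05
Weight by the priors:
  π_A·p_A = 0.45 × 0.0072156 = 0.00324702
  π_B·p_B = 0.55 × 7.23654e-05 = 3.9801e-05
Sum: 0.00324702 + 3.9801e-05 = 0.00328682
P(Subgroup A | x₁, x₂) = 0.00324702 / 0.00328682 ≈ 0.9879

0.9879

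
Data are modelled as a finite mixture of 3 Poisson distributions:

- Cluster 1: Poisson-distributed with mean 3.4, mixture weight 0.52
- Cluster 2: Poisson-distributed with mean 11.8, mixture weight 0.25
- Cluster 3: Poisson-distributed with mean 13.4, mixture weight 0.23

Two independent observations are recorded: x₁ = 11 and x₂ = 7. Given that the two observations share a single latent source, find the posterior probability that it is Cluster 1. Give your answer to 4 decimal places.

Apply Bayes' rule: the posterior for each component is proportional to its prior times its likelihood at x.
Since both observations come from the same component, the likelihood for component k is f_k(x₁)·f_k(x₂).
  L_1 = [e^(−3.4)·3.4^11/11! = 0.000586828] × [0.0347793] = 2.04095e-05
  L_2 = [e^(−11.8)·11.8^11/11! = 0.11611] × [0.0474317] = 0.00550732
  L_3 = [e^(−13.4)·13.4^11/11! = 0.0949404] × [0.0233215] = 0.00221415
Weight by the priors:
  π_1·L_1 = 0.52 × 2.04095e-05 = 1.06129e-05
  π_2·L_2 = 0.25 × 0.00550732 = 0.00137683
  π_3·L_3 = 0.23 × 0.00221415 = 0.000509256
Marginal: 1.06129e-05 + 0.00137683 + 0.000509256 = 0.0018967
So the posterior for Cluster 1 is 1.06129e-05 / 0.0018967 ≈ 0.0056.

0.0056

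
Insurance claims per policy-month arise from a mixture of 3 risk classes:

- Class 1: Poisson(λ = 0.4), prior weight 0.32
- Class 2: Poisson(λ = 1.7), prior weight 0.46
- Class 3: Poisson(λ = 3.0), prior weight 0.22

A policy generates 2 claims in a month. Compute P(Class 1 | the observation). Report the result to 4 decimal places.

0.0913

Posterior ∝ prior × likelihood, so P(k | x) ∝ P(Z=k) f_k(x); normalise over all components.
Component likelihoods at x = 2 claims:
  L_1 = 0.0536256
  L_2 = 0.263978
  L_3 = 0.224042
Multiply by the mixture weights:
  P(Z=1)·L_1 = 0.32 × 0.0536256 = 0.0171602
  P(Z=2)·L_2 = 0.46 × 0.263978 = 0.12143
  P(Z=3)·L_3 = 0.22 × 0.224042 = 0.0492892
Marginal: 0.0171602 + 0.12143 + 0.0492892 = 0.187879
So the posterior for Class 1 is 0.0171602 / 0.187879 ≈ 0.0913.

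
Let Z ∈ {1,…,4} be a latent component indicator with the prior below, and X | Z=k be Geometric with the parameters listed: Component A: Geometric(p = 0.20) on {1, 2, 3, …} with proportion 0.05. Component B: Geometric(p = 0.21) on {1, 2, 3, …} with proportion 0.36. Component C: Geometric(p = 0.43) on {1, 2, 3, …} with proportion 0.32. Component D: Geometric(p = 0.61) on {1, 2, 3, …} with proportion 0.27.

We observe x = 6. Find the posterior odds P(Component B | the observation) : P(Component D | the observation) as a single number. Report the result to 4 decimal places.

Only the two components matter; the odds are (P(Z=i) f_i(x)) / (P(Z=j) f_j(x)).
Component likelihoods at x = 6:
  L_A = 0.065536
  L_B = 0.0646182
  L_C = 0.0258728
  L_D = 0.00550368
Odds = (0.36/0.27) × (0.0646182/0.00550368) = 1.33333 × 11.7409 ≈ 15.6546

15.6546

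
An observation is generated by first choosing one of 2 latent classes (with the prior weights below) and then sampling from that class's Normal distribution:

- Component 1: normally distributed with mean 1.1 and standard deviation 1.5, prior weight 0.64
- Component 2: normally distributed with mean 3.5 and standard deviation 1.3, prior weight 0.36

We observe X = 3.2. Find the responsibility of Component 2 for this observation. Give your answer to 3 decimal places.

0.627

Apply Bayes' rule: the posterior for each component is proportional to its prior times its likelihood at x.
Component likelihoods at x = 3.2:
  f_1 = (1/(1.5·√(2π)))·exp(−(3.2−1.1)²/(2·1.5²)) = 0.265962·exp(-0.98000) = 0.0998183
  f_2 = (1/(1.3·√(2π)))·exp(−(3.2−3.5)²/(2·1.3²)) = 0.306879·exp(-0.02663) = 0.298815
Prior × likelihood for each component:
  π_1·f_1 = 0.64 × 0.0998183 = 0.0638837
  π_2·f_2 = 0.36 × 0.298815 = 0.107573
Sum: 0.0638837 + 0.107573 = 0.171457
Responsibility of Component 2: 0.107573 / 0.171457 ≈ 0.627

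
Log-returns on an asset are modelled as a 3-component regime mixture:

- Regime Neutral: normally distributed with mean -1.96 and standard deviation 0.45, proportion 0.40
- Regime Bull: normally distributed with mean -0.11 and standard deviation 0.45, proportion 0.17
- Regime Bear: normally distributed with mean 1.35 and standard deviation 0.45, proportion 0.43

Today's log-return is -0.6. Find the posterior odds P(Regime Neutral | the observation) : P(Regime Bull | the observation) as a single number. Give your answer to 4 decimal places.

Posterior odds = (P(Z=i) f_i(x)) / (P(Z=j) f_j(x)); the normalising sum cancels.
Component likelihoods at x = -0.6:
  p_Neutral = 0.00921111
  p_Bull = 0.490039
  p_Bear = 7.41575e-05
0.00368445 / 0.0833066 ≈ 0.0442

0.0442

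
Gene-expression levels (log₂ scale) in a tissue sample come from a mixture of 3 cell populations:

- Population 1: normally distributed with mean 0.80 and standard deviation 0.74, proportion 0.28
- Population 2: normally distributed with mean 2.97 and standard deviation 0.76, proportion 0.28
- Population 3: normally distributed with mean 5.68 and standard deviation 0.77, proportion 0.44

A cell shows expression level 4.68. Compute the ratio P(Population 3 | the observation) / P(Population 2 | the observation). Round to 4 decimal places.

Only the two components matter; the odds are (w_i f_i(x)) / (w_j f_j(x)).
Evaluate each component's likelihood at the observed value:
  f_1 = 5.78034e-07
  f_2 = 0.0417627
  f_3 = 0.222932
Posterior odds = (w_3·f_3) / (w_2·f_2) = (0.44·0.222932) / (0.28·0.0417627) = 0.0980903 / 0.0116936 ≈ 8.3884

8.3884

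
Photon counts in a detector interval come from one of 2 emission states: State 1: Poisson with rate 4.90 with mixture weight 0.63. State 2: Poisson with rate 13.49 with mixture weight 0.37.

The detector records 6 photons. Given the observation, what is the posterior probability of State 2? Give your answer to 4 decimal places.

P(component k | x) = P(Z=k)·f_k(x) / marginal(x), where marginal(x) = Σ_j P(Z=j)·f_j(x).
Evaluate each component's likelihood at the observed value:
  L_1 = e^(−4.90)·4.90^6/6! = 0.143153
  L_2 = e^(−13.49)·13.49^6/6! = 0.0115906
Unnormalised posteriors:
  P(Z=1)·L_1 = 0.63 × 0.143153 = 0.0901865
  P(Z=2)·L_2 = 0.37 × 0.0115906 = 0.00428853
Marginal: 0.0901865 + 0.00428853 = 0.094475
P(State 2 | x) ≈ 0.0454

0.0454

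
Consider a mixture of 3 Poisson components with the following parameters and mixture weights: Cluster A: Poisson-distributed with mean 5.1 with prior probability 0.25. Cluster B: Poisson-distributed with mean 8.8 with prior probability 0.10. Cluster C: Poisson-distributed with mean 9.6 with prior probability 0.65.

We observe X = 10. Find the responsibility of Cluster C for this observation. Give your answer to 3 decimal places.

0.830

The responsibility of component k is π_k f_k(x) divided by Σ_j π_j f_j(x).
Component likelihoods at x = 10:
  f_A = e^(−5.1)·5.1^10/10! = 0.0200003
  f_B = e^(−8.8)·8.8^10/10! = 0.115684
  f_C = e^(−9.6)·9.6^10/10! = 0.124086
Multiply by the mixture weights:
  π_A·f_A = 0.25 × 0.0200003 = 0.00500008
  π_B·f_B = 0.10 × 0.115684 = 0.0115684
  π_C·f_C = 0.65 × 0.124086 = 0.0806558
Normaliser: 0.00500008 + 0.0115684 + 0.0806558 = 0.0972243
P(Cluster C | 10) = 0.0806558 / 0.0972243 ≈ 0.830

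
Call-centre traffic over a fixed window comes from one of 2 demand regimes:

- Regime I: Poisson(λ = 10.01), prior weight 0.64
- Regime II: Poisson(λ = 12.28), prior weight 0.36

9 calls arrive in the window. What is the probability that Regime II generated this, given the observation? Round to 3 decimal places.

By Bayes' theorem, P(k | x) = w_k f_k(x) / Σ_j w_j f_j(x).
Poisson probabilities:
  L_I = 0.124984
  L_II = 0.0812617
Prior × likelihood for each component:
  w_I·L_I = 0.64 × 0.124984 = 0.07999
  w_II·L_II = 0.36 × 0.0812617 = 0.0292542
Sum: 0.07999 + 0.0292542 = 0.109244
P(Regime II | the observation) = 0.0292542 / 0.109244 ≈ 0.268

0.268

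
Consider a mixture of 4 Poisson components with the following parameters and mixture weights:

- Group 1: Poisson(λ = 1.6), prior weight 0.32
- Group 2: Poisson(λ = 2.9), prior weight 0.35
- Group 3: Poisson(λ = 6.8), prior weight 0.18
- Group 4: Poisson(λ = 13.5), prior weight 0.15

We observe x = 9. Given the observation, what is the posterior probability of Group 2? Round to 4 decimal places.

P(component k | x) = π_k·f_k(x) / marginal(x), where marginal(x) = Σ_j π_j·f_j(x).
Poisson probabilities:
  f_1 = 3.82336e-05
  f_2 = 0.00219971
  f_3 = 0.0954146
  f_4 = 0.0562685
Unnormalised posteriors:
  π_1·f_1 = 0.32 × 3.82336e-05 = 1.22348e-05
  π_2·f_2 = 0.35 × 0.00219971 = 0.000769898
  π_3·f_3 = 0.18 × 0.0954146 = 0.0171746
  π_4·f_4 = 0.15 × 0.0562685 = 0.00844028
Denominator: 1.22348e-05 + 0.000769898 + 0.0171746 + 0.00844028 = 0.026397
Responsibility of Group 2: 0.000769898 / 0.026397 ≈ 0.0292

0.0292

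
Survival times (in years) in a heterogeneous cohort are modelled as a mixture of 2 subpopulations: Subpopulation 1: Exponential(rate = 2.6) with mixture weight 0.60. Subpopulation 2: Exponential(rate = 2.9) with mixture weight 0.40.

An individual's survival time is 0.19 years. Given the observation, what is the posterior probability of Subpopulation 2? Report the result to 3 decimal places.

0.413

By Bayes' theorem, P(k | x) = P(Z=k) f_k(x) / Σ_j P(Z=j) f_j(x).
Component likelihoods at x = 0.19 years:
  L_1 = 2.6·e^(−2.6·0.19) = 2.6·e^(−0.4940) = 1.58647
  L_2 = 2.9·e^(−2.9·0.19) = 2.9·e^(−0.5510) = 1.67148
Unnormalised posteriors:
  P(Z=1)·L_1 = 0.60 × 1.58647 = 0.951882
  P(Z=2)·L_2 = 0.40 × 1.67148 = 0.668593
Marginal: 0.951882 + 0.668593 = 1.62047
Responsibility of Subpopulation 2: 0.668593 / 1.62047 ≈ 0.413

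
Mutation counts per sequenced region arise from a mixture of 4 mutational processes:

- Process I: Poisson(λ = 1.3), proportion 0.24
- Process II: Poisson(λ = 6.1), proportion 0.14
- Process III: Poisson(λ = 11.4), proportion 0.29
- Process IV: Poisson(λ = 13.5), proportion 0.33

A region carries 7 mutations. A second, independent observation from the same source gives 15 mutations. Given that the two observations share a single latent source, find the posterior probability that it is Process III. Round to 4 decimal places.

0.5799

Apply Bayes' rule: the posterior for each component is proportional to its prior times its likelihood at x.
Since both observations come from the same component, the likelihood for component k is f_k(x₁)·f_k(x₂).
  p_I = [0.000339305] × [1.06676e-11] = 3.61958e-15
  p_II = [0.139856] × [0.00103336] = 0.000144522
  p_III = [0.0555836] × [0.0611105] = 0.00339674
  p_IV = [0.0222295] × [0.0945217] = 0.00210117
Unnormalised posteriors:
  π_I·p_I = 0.24 × 3.61958e-15 = 8.68699e-16
  π_II·p_II = 0.14 × 0.000144522 = 2.02331e-05
  π_III·p_III = 0.29 × 0.00339674 = 0.000985055
  π_IV·p_IV = 0.33 × 0.00210117 = 0.000693387
Denominator: 8.68699e-16 + 2.02331e-05 + 0.000985055 + 0.000693387 = 0.00169867
Responsibility of Process III: 0.000985055 / 0.00169867 ≈ 0.5799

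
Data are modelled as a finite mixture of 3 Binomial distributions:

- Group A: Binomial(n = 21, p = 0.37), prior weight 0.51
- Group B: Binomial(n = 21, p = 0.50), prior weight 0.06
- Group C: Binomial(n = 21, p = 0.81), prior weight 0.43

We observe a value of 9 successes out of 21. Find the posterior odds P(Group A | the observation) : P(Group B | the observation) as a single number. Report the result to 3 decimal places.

The posterior odds equal the prior odds times the likelihood ratio: (w_i/w_j)·(f_i(x)/f_j(x)).
Component likelihoods at x = 9 successes out of 21:
  L_A = C(21,9)·0.37^9·0.63^12 = 293930·0.000129962·0.00390919 = 0.14933
  L_B = C(21,9)·0.50^9·0.50^12 = 293930·0.00195312·0.000244141 = 0.140157
  L_C = C(21,9)·0.81^9·0.19^12 = 293930·0.150095·2.21331e-09 = 9.76455e-05
Odds = (0.51/0.06) × (0.14933/0.140157) = 8.5 × 1.06545 ≈ 9.056

9.056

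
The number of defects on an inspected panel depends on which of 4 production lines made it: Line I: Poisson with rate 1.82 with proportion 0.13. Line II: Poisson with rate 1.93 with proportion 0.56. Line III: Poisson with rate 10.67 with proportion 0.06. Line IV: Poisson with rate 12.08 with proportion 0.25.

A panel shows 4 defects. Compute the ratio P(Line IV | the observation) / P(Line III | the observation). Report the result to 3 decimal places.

Since P(k|x) ∝ π_k f_k(x), the posterior odds are π_i f_i(x) / (π_j f_j(x)).
Component likelihoods at x = 4 defects:
  f_I = e^(−1.82)·1.82^4/4! = 0.0740727
  f_II = e^(−1.93)·1.93^4/4! = 0.0839131
  f_III = e^(−10.67)·10.67^4/4! = 0.0125465
  f_IV = e^(−12.08)·12.08^4/4! = 0.00503245
Odds = (0.25/0.06) × (0.00503245/0.0125465) = 4.16667 × 0.401102 ≈ 1.671

1.671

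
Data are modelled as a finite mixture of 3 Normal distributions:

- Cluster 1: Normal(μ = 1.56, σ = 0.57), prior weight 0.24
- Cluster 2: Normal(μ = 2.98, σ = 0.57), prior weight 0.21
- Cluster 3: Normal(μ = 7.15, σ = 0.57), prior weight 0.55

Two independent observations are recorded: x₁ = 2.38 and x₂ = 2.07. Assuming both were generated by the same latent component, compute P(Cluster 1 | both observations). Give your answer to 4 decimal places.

Posterior ∝ prior × likelihood, so P(k | x) ∝ P(Z=k) f_k(x); normalise over all components.
Since both observations come from the same component, the likelihood for component k is f_k(x₁)·f_k(x₂).
  L_1 = [(1/(0.57·√(2π)))·exp(−(2.38−1.56)²/(2·0.57²)) = 0.699899·exp(-1.03478) = 0.248677] × [0.469026] = 0.116636
  L_2 = [(1/(0.57·√(2π)))·exp(−(2.38−2.98)²/(2·0.57²)) = 0.699899·exp(-0.55402) = 0.402188] × [0.195692] = 0.078705
  L_3 = [(1/(0.57·√(2π)))·exp(−(2.38−7.15)²/(2·0.57²)) = 0.699899·exp(-35.01524) = 4.34622e-16] × [3.95642e-18] = 1.71955e-33
Prior × likelihood for each component:
  P(Z=1)·L_1 = 0.24 × 0.116636 = 0.0279927
  P(Z=2)·L_2 = 0.21 × 0.078705 = 0.0165281
  P(Z=3)·L_3 = 0.55 × 1.71955e-33 = 9.4575e-34
Normaliser: 0.0279927 + 0.0165281 + 9.4575e-34 = 0.0445207
Responsibility of Cluster 1: 0.0279927 / 0.0445207 ≈ 0.6288

0.6288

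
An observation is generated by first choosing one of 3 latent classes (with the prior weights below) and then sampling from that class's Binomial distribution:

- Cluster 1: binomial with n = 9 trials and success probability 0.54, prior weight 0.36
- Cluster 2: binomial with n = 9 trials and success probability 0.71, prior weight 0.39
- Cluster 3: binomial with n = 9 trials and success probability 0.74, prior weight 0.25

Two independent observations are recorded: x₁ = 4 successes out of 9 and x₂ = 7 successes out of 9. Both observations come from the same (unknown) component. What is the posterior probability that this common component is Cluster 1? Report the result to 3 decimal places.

Apply Bayes' rule: the posterior for each component is proportional to its prior times its likelihood at x.
Since both observations come from the same component, the likelihood for component k is f_k(x₁)·f_k(x₂).
  p_1 = [0.220666] × [0.101994] = 0.0225066
  p_2 = [0.0656741] × [0.275364] = 0.0180843
  p_3 = [0.0448915] × [0.295714] = 0.013275
Weight by the priors:
  π_1·p_1 = 0.36 × 0.0225066 = 0.00810236
  π_2·p_2 = 0.39 × 0.0180843 = 0.00705286
  π_3·p_3 = 0.25 × 0.013275 = 0.00331876
Marginal: 0.00810236 + 0.00705286 + 0.00331876 = 0.018474
P(Cluster 1 | data) = 0.00810236 / 0.018474 ≈ 0.439

0.439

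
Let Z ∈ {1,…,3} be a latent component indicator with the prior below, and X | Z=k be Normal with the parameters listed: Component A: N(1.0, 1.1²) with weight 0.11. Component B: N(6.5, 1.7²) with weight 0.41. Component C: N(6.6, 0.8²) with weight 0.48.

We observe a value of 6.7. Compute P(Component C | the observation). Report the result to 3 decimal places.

0.713

Posterior ∝ prior × likelihood, so P(k | x) ∝ π_k f_k(x); normalise over all components.
Component likelihoods at x = 6.7:
  f_A = 5.35605e-07
  f_B = 0.233054
  f_C = 0.494797
Weight by the priors:
  π_A·f_A = 0.11 × 5.35605e-07 = 5.89166e-08
  π_B·f_B = 0.41 × 0.233054 = 0.0955519
  π_C·f_C = 0.48 × 0.494797 = 0.237503
Normaliser: 5.89166e-08 + 0.0955519 + 0.237503 = 0.333055
Responsibility of Component C: 0.237503 / 0.333055 ≈ 0.713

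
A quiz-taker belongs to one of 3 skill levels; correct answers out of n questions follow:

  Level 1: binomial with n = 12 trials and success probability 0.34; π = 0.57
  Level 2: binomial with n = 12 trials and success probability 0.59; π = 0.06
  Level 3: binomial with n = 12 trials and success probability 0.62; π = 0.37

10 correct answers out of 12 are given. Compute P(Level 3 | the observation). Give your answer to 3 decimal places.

Apply Bayes' rule: the posterior for each component is proportional to its prior times its likelihood at x.
Binomial probabilities:
  p_1 = C(12,10)·0.34^10·0.66^2 = 66·2.06438e-05·0.4356 = 0.0005935
  p_2 = C(12,10)·0.59^10·0.41^2 = 66·0.00511117·0.1681 = 0.0567064
  p_3 = C(12,10)·0.62^10·0.38^2 = 66·0.00839299·0.1444 = 0.0799886
Weight by the priors:
  π_1·p_1 = 0.57 × 0.0005935 = 0.000338295
  π_2·p_2 = 0.06 × 0.0567064 = 0.00340238
  π_3·p_3 = 0.37 × 0.0799886 = 0.0295958
Sum: 0.000338295 + 0.00340238 + 0.0295958 = 0.0333365
Responsibility of Level 3: 0.0295958 / 0.0333365 ≈ 0.888

0.888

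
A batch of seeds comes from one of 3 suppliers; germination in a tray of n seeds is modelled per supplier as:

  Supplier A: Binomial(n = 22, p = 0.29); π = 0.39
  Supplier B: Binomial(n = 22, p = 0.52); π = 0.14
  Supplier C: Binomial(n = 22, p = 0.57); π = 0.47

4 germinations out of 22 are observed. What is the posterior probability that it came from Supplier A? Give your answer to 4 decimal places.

0.9946

Apply Bayes' rule: the posterior for each component is proportional to its prior times its likelihood at x.
Evaluate each component's likelihood at the observed value:
  f_A = C(22,4)·0.29^4·0.71^18 = 7315·0.00707281·0.00210209 = 0.108757
  f_B = C(22,4)·0.52^4·0.48^18 = 7315·0.0731162·1.82954e-06 = 0.000978521
  f_C = C(22,4)·0.57^4·0.43^18 = 7315·0.10556·2.52599e-07 = 0.00019505
Multiply by the mixture weights:
  π_A·f_A = 0.39 × 0.108757 = 0.0424152
  π_B·f_B = 0.14 × 0.000978521 = 0.000136993
  π_C·f_C = 0.47 × 0.00019505 = 9.16735e-05
Sum: 0.0424152 + 0.000136993 + 9.16735e-05 = 0.0426438
So the posterior for Supplier A is 0.0424152 / 0.0426438 ≈ 0.9946.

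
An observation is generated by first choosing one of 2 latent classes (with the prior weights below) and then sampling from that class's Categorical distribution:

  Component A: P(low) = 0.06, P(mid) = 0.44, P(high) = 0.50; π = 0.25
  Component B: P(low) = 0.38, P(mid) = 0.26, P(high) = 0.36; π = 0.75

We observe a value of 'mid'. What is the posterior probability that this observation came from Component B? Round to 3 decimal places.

0.639

By Bayes' theorem, P(k | x) = P(Z=k) f_k(x) / Σ_j P(Z=j) f_j(x).
Component likelihoods at x = 'mid':
  L_A = P(mid | comp) = 0.44
  L_B = P(mid | comp) = 0.26
Multiply by the mixture weights:
  P(Z=A)·L_A = 0.25 × 0.44 = 0.11
  P(Z=B)·L_B = 0.75 × 0.26 = 0.195
Evidence: 0.11 + 0.195 = 0.305
P(Component B | x) ≈ 0.639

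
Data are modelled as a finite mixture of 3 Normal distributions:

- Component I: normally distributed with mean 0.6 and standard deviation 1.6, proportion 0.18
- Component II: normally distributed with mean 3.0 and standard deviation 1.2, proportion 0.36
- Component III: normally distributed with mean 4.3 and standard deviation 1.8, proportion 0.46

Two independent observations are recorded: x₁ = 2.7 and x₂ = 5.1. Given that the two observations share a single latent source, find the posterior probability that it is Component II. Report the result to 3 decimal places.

0.375

Apply Bayes' rule: the posterior for each component is proportional to its prior times its likelihood at x.
Since both observations come from the same component, the likelihood for component k is f_k(x₁)·f_k(x₂).
  f_I = [(1/(1.6·√(2π)))·exp(−(2.7−0.6)²/(2·1.6²)) = 0.249339·exp(-0.86133) = 0.105371] × [0.00477663] = 0.000503317
  f_II = [(1/(1.2·√(2π)))·exp(−(2.7−3.0)²/(2·1.2²)) = 0.332452·exp(-0.03125) = 0.322223] × [0.0718978] = 0.0231671
  f_III = [(1/(1.8·√(2π)))·exp(−(2.7−4.3)²/(2·1.8²)) = 0.221635·exp(-0.39506) = 0.149302] × [0.200791] = 0.0299784
Prior × likelihood for each component:
  π_I·f_I = 0.18 × 0.000503317 = 9.0597e-05
  π_II·f_II = 0.36 × 0.0231671 = 0.00834017
  π_III·f_III = 0.46 × 0.0299784 = 0.0137901
Evidence: 9.0597e-05 + 0.00834017 + 0.0137901 = 0.0222208
P(Component II | data) ≈ 0.375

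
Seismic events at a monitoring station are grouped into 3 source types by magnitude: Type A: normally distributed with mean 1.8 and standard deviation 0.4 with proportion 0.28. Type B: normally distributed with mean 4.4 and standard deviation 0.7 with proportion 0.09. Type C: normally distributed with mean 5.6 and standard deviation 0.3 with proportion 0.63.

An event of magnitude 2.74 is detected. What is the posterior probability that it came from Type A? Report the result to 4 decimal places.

0.8513

Apply Bayes' rule: the posterior for each component is proportional to its prior times its likelihood at x.
Normal densities:
  p_A = (1/(0.4·√(2π)))·exp(−(2.74−1.8)²/(2·0.4²)) = 0.997356·exp(-2.76125) = 0.0630455
  p_B = (1/(0.7·√(2π)))·exp(−(2.74−4.4)²/(2·0.7²)) = 0.569918·exp(-2.81184) = 0.0342489
  p_C = (1/(0.3·√(2π)))·exp(−(2.74−5.6)²/(2·0.3²)) = 1.329808·exp(-45.44222) = 2.44615e-20
Weight by the priors:
  π_A·p_A = 0.28 × 0.0630455 = 0.0176528
  π_B·p_B = 0.09 × 0.0342489 = 0.0030824
  π_C·p_C = 0.63 × 2.44615e-20 = 1.54107e-20
Marginal: 0.0176528 + 0.0030824 + 1.54107e-20 = 0.0207352
So the posterior for Type A is 0.0176528 / 0.0207352 ≈ 0.8513.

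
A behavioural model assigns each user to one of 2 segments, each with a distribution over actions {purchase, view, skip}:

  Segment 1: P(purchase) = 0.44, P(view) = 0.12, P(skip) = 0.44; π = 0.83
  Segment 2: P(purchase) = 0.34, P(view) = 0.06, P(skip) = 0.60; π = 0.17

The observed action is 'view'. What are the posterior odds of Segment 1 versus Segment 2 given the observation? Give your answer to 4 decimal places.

Only the two components matter; the odds are (P(Z=i) f_i(x)) / (P(Z=j) f_j(x)).
Component likelihoods at x = 'view':
  f_1 = P(view | comp) = 0.12
  f_2 = P(view | comp) = 0.06
Posterior odds = (P(Z=1)·f_1) / (P(Z=2)·f_2) = (0.83·0.12) / (0.17·0.06) = 0.0996 / 0.0102 ≈ 9.7647

9.7647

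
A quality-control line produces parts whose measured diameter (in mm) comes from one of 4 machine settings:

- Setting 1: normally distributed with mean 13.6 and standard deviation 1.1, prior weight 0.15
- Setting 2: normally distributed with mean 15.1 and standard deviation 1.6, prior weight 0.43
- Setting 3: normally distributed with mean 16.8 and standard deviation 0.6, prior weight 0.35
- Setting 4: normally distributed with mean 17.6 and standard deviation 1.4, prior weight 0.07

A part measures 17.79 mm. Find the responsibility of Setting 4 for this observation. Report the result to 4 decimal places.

0.1873

P(component k | x) = π_k·f_k(x) / marginal(x), where marginal(x) = Σ_j π_j·f_j(x).
Evaluate each component's likelihood at the observed value:
  f_1 = 0.000256384
  f_2 = 0.0606738
  f_3 = 0.170442
  f_4 = 0.282347
Unnormalised posteriors:
  π_1·f_1 = 0.15 × 0.000256384 = 3.84576e-05
  π_2·f_2 = 0.43 × 0.0606738 = 0.0260897
  π_3·f_3 = 0.35 × 0.170442 = 0.0596545
  π_4·f_4 = 0.07 × 0.282347 = 0.0197643
Evidence: 3.84576e-05 + 0.0260897 + 0.0596545 + 0.0197643 = 0.105547
So the posterior for Setting 4 is 0.0197643 / 0.105547 ≈ 0.1873.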